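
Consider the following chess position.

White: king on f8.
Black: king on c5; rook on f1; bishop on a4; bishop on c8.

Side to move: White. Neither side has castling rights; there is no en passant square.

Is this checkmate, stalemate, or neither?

White to move; white king on f8.
In check: yes, from the black rook on f1.
Legal moves for White: Kg8, Kg7, Ke7.
White is in check but has 3 legal moves → neither.

neither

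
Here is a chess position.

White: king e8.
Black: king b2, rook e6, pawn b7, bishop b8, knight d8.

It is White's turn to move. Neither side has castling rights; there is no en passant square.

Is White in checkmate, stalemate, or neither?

White to move; white king on e8.
In check: yes, from the black rook on e6.
Legal moves for White: Kf8, Kxd8, Kd7.
White is in check but has 3 legal moves → neither.

neither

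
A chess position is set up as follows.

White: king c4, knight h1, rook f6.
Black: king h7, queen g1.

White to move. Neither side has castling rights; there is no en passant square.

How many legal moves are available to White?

22

White to move; king on c4.
In check: no.
Legal moves: Rf8, Rf7+, Rh6+, Rg6, Re6, Rd6, Rc6, Rb6, Ra6, Rf5, Rf4, Rf3, Rf2, Rf1, Kd5, Kb5, Kb4, Kd3, Kc3, Kb3, Ng3, Nf2.
Count: 22.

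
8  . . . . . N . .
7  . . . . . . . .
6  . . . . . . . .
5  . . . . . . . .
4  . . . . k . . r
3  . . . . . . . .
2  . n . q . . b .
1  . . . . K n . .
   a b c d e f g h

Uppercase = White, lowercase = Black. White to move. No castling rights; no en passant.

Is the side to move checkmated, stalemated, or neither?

White to move; white king on e1.
In check: yes, from the black queen on d2.
King squares — d1: attacked by Nb2; f1: attacked by Bg2; d2: attacked by Nf1; e2: attacked by Qd2; f2: attacked by Qd2.
Legal moves for White: none.
In check with no legal moves → checkmate.

checkmate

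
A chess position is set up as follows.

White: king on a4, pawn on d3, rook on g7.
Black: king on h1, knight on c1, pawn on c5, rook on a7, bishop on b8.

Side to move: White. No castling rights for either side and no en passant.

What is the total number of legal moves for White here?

White to move; king on a4.
In check: yes, from the black rook on a7.
Legal moves: Kb5, Rxa7.
Count: 2.

2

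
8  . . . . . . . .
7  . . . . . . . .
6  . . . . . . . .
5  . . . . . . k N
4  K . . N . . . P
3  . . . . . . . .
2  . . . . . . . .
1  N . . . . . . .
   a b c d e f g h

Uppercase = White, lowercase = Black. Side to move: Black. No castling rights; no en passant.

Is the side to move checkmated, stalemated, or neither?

Black to move; black king on g5.
In check: yes, from the white pawn on h4.
King squares — f4: attacked by Nh5; g4: available; h4: available; f5: attacked by Nd4; h5: available; f6: attacked by Nh5; g6: available; h6: available.
Legal moves for Black: Kh6, Kg6, Kxh5, Kxh4, Kg4.
Black is in check but has 5 legal moves → neither.

neither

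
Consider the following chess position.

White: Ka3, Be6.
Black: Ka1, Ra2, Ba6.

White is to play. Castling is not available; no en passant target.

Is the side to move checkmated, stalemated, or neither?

White to move; white king on a3.
In check: yes, from the black rook on a2.
King squares — a2: attacked by Ka1; b2: attacked by Ka1; b3: available; a4: attacked by Ra2; b4: available.
Legal moves for White: Kb4, Kb3, Bxa2.
White is in check but has 3 legal moves → neither.

neither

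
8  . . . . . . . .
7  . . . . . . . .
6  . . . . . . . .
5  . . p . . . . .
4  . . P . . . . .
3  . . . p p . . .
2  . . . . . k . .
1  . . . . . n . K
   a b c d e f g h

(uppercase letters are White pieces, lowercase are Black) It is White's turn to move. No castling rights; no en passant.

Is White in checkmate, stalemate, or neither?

White to move; white king on h1.
In check: no.
King squares — g1: attacked by Kf2; g2: attacked by Kf2; h2: attacked by Nf1.
Legal moves for White: none.
Not in check and no legal moves → stalemate.

stalemate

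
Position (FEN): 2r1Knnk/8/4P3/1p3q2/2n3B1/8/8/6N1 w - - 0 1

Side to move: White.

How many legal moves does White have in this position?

White to move; king on e8.
In check: yes, from the black rook on c8.
Legal moves: none.
Count: 0.

0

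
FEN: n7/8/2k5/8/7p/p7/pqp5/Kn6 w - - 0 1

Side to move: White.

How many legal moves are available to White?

White to move; king on a1.
In check: yes, from the black queen on b2.
Legal moves: none.
Count: 0.

0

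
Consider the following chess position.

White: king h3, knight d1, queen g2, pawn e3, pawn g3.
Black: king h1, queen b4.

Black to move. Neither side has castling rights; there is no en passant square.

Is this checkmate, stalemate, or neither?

checkmate

Black to move; black king on h1.
In check: yes, from the white queen on g2.
King squares — g1: attacked by Qg2; g2: attacked by Kh3; h2: attacked by Qg2.
Legal moves for Black: none.
In check with no legal moves → checkmate.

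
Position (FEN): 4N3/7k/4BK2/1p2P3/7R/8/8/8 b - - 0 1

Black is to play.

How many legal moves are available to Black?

Black to move; king on h7.
In check: yes, from the white rook on h4.
Legal moves: none.
Count: 0.

0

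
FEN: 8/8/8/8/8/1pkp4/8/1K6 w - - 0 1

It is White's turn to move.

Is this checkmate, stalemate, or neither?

White to move; white king on b1.
In check: no.
Legal moves for White: Kc1, Ka1.
White has 2 legal moves and is not in check → neither.

neither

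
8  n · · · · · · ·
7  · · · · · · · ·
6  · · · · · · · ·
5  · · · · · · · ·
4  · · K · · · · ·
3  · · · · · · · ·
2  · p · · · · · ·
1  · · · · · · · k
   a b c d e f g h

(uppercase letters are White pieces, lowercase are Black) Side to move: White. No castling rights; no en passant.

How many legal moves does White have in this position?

8

White to move; king on c4.
In check: no.
Legal moves: Kd5, Kc5, Kb5, Kd4, Kb4, Kd3, Kc3, Kb3.
Count: 8.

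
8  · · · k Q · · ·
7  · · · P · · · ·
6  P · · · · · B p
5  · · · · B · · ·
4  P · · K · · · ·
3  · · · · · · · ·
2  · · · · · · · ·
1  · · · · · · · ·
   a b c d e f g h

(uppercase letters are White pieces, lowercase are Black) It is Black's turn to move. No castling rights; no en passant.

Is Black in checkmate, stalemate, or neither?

Black to move; black king on d8.
In check: yes, from the white queen on e8.
King squares — c7: attacked by Be5; d7: attacked by Qe8; e7: attacked by Qe8; c8: attacked by Pd7; e8: attacked by Bg6.
Legal moves for Black: none.
In check with no legal moves → checkmate.

checkmate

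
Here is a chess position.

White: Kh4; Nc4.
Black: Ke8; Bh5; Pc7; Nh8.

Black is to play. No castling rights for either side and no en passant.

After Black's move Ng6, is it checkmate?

no

After Ng6: white king on h4; in check: yes, from the black knight on g6.
White has 4 legal replies: Kxh5, Kg5, Kh3, Kg3.
In check but a legal move exists → not checkmate.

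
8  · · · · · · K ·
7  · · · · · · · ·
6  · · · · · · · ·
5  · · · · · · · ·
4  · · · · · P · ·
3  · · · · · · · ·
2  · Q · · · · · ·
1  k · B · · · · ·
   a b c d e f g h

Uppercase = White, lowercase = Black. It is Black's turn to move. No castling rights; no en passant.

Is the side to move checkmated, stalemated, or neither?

Black to move; black king on a1.
In check: yes, from the white queen on b2.
King squares — b1: attacked by Qb2; a2: attacked by Qb2; b2: attacked by Bc1.
Legal moves for Black: none.
In check with no legal moves → checkmate.

checkmate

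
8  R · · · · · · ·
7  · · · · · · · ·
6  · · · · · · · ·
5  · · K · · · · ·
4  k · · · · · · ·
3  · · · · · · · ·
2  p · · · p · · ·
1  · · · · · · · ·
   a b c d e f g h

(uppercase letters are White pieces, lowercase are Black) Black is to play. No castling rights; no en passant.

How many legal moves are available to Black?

1

Black to move; king on a4.
In check: yes, from the white rook on a8.
Legal moves: Kb3.
Count: 1.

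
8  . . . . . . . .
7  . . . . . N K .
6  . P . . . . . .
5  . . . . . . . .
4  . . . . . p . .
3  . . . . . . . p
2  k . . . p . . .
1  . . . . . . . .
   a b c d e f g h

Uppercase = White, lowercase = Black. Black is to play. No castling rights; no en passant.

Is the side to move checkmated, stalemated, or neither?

Black to move; black king on a2.
In check: no.
Legal moves for Black: Kb3, Ka3, Kb2, Kb1, Ka1, f3, h2, e1=Q, e1=R, e1=B, e1=N.
Black has 11 legal moves and is not in check → neither.

neither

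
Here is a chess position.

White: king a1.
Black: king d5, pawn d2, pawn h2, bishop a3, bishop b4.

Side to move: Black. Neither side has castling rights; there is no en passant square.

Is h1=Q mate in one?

After h1=Q: white king on a1; in check: yes, from the black queen on h1.
White has 1 legal reply: Ka2.
In check but a legal move exists → not checkmate.

no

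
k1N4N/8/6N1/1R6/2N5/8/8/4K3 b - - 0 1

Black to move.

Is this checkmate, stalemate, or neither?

Black to move; black king on a8.
In check: no.
King squares — a7: attacked by Nc8; b7: attacked by Rb5; b8: attacked by Rb5.
Legal moves for Black: none.
Not in check and no legal moves → stalemate.

stalemate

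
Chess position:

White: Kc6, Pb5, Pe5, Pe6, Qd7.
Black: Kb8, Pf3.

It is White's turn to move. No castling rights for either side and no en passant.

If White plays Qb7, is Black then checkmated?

After Qb7: black king on b8; in check: yes, from the white queen on b7.
King squares — a7: attacked by Qb7; b7: attacked by Kc6; c7: attacked by Kc6; a8: attacked by Qb7; c8: attacked by Qb7.
Black has no legal moves → checkmate.

yes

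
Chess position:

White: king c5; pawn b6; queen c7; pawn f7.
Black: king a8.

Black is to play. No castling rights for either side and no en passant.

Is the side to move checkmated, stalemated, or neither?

Black to move; black king on a8.
In check: no.
King squares — a7: attacked by Pb6; b7: attacked by Qc7; b8: attacked by Qc7.
Legal moves for Black: none.
Not in check and no legal moves → stalemate.

stalemate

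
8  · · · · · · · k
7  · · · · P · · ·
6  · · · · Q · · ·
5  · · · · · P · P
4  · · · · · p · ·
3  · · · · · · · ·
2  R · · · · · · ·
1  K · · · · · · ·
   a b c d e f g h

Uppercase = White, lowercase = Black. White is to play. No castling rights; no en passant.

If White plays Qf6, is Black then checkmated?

After Qf6: black king on h8; in check: yes, from the white queen on f6.
Black has 2 legal replies: Kg8, Kh7.
In check but a legal move exists → not checkmate.

no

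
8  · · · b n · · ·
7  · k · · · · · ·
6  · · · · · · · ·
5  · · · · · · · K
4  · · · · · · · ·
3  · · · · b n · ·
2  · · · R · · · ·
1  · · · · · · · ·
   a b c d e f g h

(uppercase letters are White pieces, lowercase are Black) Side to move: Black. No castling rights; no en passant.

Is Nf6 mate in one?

no

After Nf6: white king on h5; in check: yes, from the black knight on f6.
White has 1 legal reply: Kg6.
In check but a legal move exists → not checkmate.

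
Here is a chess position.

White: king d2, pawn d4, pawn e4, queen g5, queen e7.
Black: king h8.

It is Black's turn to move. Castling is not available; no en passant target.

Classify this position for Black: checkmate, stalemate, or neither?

stalemate

Black to move; black king on h8.
In check: no.
King squares — g7: attacked by Qg5; h7: attacked by Qe7; g8: attacked by Qg5.
Legal moves for Black: none.
Not in check and no legal moves → stalemate.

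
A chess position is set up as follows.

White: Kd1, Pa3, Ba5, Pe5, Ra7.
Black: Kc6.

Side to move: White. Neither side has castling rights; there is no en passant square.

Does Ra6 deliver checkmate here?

no

After Ra6: black king on c6; in check: yes, from the white rook on a6.
Black has 5 legal replies: Kd7, Kb7, Kd5, Kc5, Kb5.
In check but a legal move exists → not checkmate.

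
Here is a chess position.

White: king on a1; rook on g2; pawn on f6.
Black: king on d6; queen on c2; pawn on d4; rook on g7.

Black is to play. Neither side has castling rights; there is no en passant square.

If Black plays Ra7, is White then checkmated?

After Ra7: white king on a1; in check: yes, from the black rook on a7.
King squares — b1: attacked by Qc2; a2: attacked by Qc2; b2: attacked by Qc2.
White has no legal moves → checkmate.

yes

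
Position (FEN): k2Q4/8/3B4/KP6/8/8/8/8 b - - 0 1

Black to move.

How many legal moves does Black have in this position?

2

Black to move; king on a8.
In check: yes, from the white queen on d8.
Legal moves: Kb7, Ka7.
Count: 2.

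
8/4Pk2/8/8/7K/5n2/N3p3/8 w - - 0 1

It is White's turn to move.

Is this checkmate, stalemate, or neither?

White to move; white king on h4.
In check: yes, from the black knight on f3.
King squares — g3: available; h3: available; g4: available; g5: attacked by Nf3; h5: available.
Legal moves for White: Kh5, Kg4, Kh3, Kg3.
White is in check but has 4 legal moves → neither.

neither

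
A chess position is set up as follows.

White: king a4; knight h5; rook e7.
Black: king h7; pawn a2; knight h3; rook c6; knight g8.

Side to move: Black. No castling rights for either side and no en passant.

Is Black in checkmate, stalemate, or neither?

Black to move; black king on h7.
In check: yes, from the white rook on e7.
King squares — g6: available; h6: available; g7: attacked by Nh5; g8: own knight; h8: available.
Legal moves for Black: Kh8, Kh6, Kg6, Nxe7.
Black is in check but has 4 legal moves → neither.

neither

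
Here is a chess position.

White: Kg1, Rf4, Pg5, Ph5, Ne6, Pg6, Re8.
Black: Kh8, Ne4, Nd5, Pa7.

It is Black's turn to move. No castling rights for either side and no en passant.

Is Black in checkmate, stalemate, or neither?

checkmate

Black to move; black king on h8.
In check: yes, from the white rook on e8.
King squares — g7: attacked by Ne6; h7: attacked by Pg6; g8: attacked by Re8.
Legal moves for Black: none.
In check with no legal moves → checkmate.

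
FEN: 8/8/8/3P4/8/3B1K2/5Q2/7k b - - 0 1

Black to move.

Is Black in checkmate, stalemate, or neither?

stalemate

Black to move; black king on h1.
In check: no.
King squares — g1: attacked by Qf2; g2: attacked by Qf2; h2: attacked by Qf2.
Legal moves for Black: none.
Not in check and no legal moves → stalemate.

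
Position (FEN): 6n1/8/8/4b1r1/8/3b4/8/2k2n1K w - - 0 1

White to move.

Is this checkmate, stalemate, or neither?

White to move; white king on h1.
In check: no.
King squares — g1: attacked by Rg5; g2: attacked by Rg5; h2: attacked by Nf1.
Legal moves for White: none.
Not in check and no legal moves → stalemate.

stalemate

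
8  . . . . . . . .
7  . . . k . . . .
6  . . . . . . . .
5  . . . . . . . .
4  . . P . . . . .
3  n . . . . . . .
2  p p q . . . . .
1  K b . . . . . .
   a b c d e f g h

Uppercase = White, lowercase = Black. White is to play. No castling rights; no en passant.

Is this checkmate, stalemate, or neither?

White to move; white king on a1.
In check: yes, from the black pawn on b2.
King squares — b1: attacked by Pa2; a2: attacked by Bb1; b2: attacked by Qc2.
Legal moves for White: none.
In check with no legal moves → checkmate.

checkmate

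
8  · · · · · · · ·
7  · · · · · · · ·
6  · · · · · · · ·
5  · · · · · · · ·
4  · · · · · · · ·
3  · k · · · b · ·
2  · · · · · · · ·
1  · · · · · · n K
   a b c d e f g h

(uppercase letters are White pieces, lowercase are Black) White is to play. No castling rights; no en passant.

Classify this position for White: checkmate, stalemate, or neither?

White to move; white king on h1.
In check: yes, from the black bishop on f3.
King squares — g1: available; g2: attacked by Bf3; h2: available.
Legal moves for White: Kh2, Kxg1.
White is in check but has 2 legal moves → neither.

neither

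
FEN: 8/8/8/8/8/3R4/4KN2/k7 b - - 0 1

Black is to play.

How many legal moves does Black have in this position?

3

Black to move; king on a1.
In check: no.
Legal moves: Kb2, Ka2, Kb1.
Count: 3.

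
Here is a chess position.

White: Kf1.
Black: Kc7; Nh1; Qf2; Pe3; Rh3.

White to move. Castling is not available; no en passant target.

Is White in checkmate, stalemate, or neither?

checkmate

White to move; white king on f1.
In check: yes, from the black queen on f2.
King squares — e1: attacked by Qf2; g1: attacked by Qf2; e2: attacked by Qf2; f2: attacked by Nh1; g2: attacked by Qf2.
Legal moves for White: none.
In check with no legal moves → checkmate.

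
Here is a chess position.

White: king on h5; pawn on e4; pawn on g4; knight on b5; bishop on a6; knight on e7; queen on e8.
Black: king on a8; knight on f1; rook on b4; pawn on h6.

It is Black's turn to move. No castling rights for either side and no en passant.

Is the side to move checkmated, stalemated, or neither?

checkmate

Black to move; black king on a8.
In check: yes, from the white queen on e8.
King squares — a7: attacked by Nb5; b7: attacked by Ba6; b8: attacked by Qe8.
Legal moves for Black: none.
In check with no legal moves → checkmate.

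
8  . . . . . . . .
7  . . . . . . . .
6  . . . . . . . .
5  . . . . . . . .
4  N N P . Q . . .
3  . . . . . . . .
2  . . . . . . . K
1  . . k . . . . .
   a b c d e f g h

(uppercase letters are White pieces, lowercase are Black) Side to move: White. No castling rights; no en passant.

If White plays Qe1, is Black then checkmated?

yes

After Qe1: black king on c1; in check: yes, from the white queen on e1.
King squares — b1: attacked by Qe1; d1: attacked by Qe1; b2: attacked by Na4; c2: attacked by Nb4; d2: attacked by Qe1.
Black has no legal moves → checkmate.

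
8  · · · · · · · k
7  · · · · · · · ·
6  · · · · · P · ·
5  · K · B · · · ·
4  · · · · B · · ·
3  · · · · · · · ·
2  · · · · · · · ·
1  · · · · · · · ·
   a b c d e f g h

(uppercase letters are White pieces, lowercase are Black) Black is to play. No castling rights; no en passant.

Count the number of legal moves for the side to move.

0

Black to move; king on h8.
In check: no.
Legal moves: none.
Count: 0.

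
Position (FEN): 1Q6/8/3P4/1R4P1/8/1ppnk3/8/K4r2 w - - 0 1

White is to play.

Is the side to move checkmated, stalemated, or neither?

checkmate

White to move; white king on a1.
In check: yes, from the black rook on f1.
King squares — b1: attacked by Rf1; a2: attacked by Pb3; b2: attacked by Pc3.
Legal moves for White: none.
In check with no legal moves → checkmate.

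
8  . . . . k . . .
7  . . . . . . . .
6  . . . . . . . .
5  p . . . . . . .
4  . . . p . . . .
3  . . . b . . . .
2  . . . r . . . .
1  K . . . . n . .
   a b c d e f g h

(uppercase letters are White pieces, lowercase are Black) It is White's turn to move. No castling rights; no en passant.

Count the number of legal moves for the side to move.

White to move; king on a1.
In check: no.
Legal moves: none.
Count: 0.

0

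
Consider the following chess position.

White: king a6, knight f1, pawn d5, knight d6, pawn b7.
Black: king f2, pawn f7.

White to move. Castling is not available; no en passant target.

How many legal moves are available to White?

19

White to move; king on a6.
In check: no.
Legal moves: Ne8, Nc8, Nxf7, Nf5, Nb5, Ne4+, Nc4, Ka7, Kb6, Kb5, Ka5, Ng3, Ne3, Nh2, Nd2, b8=Q, b8=R, b8=B, b8=N.
Count: 19.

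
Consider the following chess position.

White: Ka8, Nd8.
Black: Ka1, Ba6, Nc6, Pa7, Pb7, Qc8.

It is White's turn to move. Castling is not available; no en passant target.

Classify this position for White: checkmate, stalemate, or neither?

White to move; white king on a8.
In check: yes, from the black queen on c8.
King squares — a7: attacked by Nc6; b7: attacked by Ba6; b8: attacked by Nc6.
Legal moves for White: none.
In check with no legal moves → checkmate.

checkmate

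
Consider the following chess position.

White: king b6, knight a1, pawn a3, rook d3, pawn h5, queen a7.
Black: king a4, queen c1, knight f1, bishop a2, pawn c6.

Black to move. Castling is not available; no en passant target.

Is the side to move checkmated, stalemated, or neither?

Black to move; black king on a4.
In check: yes, from the white queen on a7.
King squares — a3: attacked by Rd3; b3: attacked by Na1; b4: attacked by Pa3; a5: attacked by Kb6; b5: attacked by Kb6.
Legal moves for Black: none.
In check with no legal moves → checkmate.

checkmate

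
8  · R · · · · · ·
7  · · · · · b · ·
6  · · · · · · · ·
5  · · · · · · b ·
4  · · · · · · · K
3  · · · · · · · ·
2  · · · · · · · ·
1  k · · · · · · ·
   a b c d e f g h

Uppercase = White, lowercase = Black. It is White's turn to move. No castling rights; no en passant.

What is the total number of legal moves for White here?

4

White to move; king on h4.
In check: yes, from the black bishop on g5.
Legal moves: Kxg5, Kg4, Kh3, Kg3.
Count: 4.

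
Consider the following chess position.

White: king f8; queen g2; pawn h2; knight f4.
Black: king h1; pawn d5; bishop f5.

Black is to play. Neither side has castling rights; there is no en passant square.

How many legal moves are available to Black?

0

Black to move; king on h1.
In check: yes, from the white queen on g2.
Legal moves: none.
Count: 0.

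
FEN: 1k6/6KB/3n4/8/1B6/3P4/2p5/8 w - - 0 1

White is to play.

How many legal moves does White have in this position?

White to move; king on g7.
In check: no.
Legal moves: Bg8, Bg6, Bf5, Be4, Kh8, Kg8, Kf8, Kh6, Kg6, Kf6, Bxd6+, Bc5, Ba5, Bc3, Ba3, Bd2, Be1, d4.
Count: 18.

18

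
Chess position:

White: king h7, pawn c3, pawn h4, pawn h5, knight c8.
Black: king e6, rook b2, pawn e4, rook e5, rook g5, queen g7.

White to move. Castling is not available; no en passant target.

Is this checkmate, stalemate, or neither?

White to move; white king on h7.
In check: yes, from the black queen on g7.
King squares — g6: attacked by Rg5; h6: attacked by Qg7; g7: attacked by Rg5; g8: attacked by Qg7; h8: attacked by Qg7.
Legal moves for White: none.
In check with no legal moves → checkmate.

checkmate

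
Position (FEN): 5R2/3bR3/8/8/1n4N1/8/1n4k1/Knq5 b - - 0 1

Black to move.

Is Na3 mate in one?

yes

After Na3: white king on a1; in check: yes, from the black queen on c1.
King squares — b1: attacked by Qc1; a2: attacked by Nb4; b2: attacked by Qc1.
White has no legal moves → checkmate.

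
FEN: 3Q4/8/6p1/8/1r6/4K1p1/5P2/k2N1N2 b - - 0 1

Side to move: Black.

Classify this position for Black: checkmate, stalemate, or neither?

neither

Black to move; black king on a1.
In check: no.
Legal moves for Black include: Rb8, Rb7, Rb6, Rb5, Rh4, Rg4, Rf4, Re4+, Rd4, Rc4, Ra4, Rb3+, Rb2, Rb1, Ka2, Kb1, gxf2, g5, ... (list truncated; more exist).
Black has legal moves and is not in check → neither.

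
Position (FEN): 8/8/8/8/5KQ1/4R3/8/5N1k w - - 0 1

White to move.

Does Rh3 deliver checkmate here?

yes

After Rh3: black king on h1; in check: yes, from the white rook on h3.
King squares — g1: attacked by Qg4; g2: attacked by Qg4; h2: attacked by Nf1.
Black has no legal moves → checkmate.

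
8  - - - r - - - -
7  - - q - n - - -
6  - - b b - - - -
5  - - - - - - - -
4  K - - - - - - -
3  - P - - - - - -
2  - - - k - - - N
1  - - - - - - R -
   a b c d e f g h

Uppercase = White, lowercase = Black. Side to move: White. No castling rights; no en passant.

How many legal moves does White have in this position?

White to move; king on a4.
In check: yes, from the black bishop on c6.
Legal moves: none.
Count: 0.

0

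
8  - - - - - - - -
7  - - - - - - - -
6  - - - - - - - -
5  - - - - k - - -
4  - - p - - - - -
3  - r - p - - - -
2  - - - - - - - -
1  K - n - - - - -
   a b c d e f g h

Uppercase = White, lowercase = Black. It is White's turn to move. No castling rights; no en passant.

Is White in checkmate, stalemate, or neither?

stalemate

White to move; white king on a1.
In check: no.
King squares — b1: attacked by Rb3; a2: attacked by Nc1; b2: attacked by Rb3.
Legal moves for White: none.
Not in check and no legal moves → stalemate.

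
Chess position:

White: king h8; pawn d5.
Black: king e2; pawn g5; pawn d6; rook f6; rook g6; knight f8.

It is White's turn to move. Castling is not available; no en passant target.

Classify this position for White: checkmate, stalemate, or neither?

stalemate

White to move; white king on h8.
In check: no.
King squares — g7: attacked by Rg6; h7: attacked by Nf8; g8: attacked by Rg6.
Legal moves for White: none.
Not in check and no legal moves → stalemate.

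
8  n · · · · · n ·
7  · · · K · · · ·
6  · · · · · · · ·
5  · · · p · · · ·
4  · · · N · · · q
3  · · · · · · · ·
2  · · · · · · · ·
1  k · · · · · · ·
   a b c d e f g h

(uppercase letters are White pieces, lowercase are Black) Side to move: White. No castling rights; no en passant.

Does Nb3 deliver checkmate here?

After Nb3: black king on a1; in check: yes, from the white knight on b3.
Black has 3 legal replies: Kb2, Ka2, Kb1.
In check but a legal move exists → not checkmate.

no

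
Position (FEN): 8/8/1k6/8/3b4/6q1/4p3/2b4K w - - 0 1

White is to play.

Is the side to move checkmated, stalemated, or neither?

White to move; white king on h1.
In check: no.
King squares — g1: attacked by Qg3; g2: attacked by Qg3; h2: attacked by Qg3.
Legal moves for White: none.
Not in check and no legal moves → stalemate.

stalemate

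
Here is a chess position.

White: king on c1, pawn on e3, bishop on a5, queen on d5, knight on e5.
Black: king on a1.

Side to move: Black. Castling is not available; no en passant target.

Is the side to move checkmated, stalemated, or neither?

Black to move; black king on a1.
In check: no.
King squares — b1: attacked by Kc1; a2: attacked by Qd5; b2: attacked by Kc1.
Legal moves for Black: none.
Not in check and no legal moves → stalemate.

stalemate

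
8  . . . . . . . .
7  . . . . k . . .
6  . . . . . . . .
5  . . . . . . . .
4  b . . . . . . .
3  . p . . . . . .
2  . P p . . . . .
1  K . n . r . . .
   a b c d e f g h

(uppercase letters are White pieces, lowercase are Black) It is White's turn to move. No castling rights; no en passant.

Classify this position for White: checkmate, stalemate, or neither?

stalemate

White to move; white king on a1.
In check: no.
King squares — b1: attacked by Pc2; a2: attacked by Nc1; b2: own pawn.
Legal moves for White: none.
Not in check and no legal moves → stalemate.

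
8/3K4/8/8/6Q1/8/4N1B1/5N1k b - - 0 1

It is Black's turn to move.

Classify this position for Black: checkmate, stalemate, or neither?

Black to move; black king on h1.
In check: yes, from the white bishop on g2.
King squares — g1: attacked by Ne2; g2: attacked by Qg4; h2: attacked by Nf1.
Legal moves for Black: none.
In check with no legal moves → checkmate.

checkmate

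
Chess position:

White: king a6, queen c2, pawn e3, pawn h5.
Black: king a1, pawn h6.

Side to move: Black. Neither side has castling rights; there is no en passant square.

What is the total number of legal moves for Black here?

0

Black to move; king on a1.
In check: no.
Legal moves: none.
Count: 0.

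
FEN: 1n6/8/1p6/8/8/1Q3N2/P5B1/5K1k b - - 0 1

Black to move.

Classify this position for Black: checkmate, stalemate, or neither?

Black to move; black king on h1.
In check: yes, from the white bishop on g2.
King squares — g1: attacked by Kf1; g2: attacked by Kf1; h2: attacked by Nf3.
Legal moves for Black: none.
In check with no legal moves → checkmate.

checkmate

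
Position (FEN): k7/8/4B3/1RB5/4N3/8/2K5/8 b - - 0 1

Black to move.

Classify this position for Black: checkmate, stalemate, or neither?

stalemate

Black to move; black king on a8.
In check: no.
King squares — a7: attacked by Bc5; b7: attacked by Rb5; b8: attacked by Rb5.
Legal moves for Black: none.
Not in check and no legal moves → stalemate.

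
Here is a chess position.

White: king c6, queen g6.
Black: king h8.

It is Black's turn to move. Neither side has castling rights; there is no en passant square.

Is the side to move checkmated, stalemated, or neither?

stalemate

Black to move; black king on h8.
In check: no.
King squares — g7: attacked by Qg6; h7: attacked by Qg6; g8: attacked by Qg6.
Legal moves for Black: none.
Not in check and no legal moves → stalemate.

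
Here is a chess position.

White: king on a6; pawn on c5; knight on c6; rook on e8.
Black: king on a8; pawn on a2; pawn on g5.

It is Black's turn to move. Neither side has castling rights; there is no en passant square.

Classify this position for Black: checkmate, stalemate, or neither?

checkmate

Black to move; black king on a8.
In check: yes, from the white rook on e8.
King squares — a7: attacked by Ka6; b7: attacked by Ka6; b8: attacked by Nc6.
Legal moves for Black: none.
In check with no legal moves → checkmate.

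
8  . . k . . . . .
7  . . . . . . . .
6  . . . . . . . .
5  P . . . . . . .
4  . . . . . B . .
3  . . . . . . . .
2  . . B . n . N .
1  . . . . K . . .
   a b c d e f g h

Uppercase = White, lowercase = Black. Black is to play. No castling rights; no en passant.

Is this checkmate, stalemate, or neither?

Black to move; black king on c8.
In check: no.
Legal moves for Black: Kd8, Kd7, Kb7, Nxf4, Nd4, Ng3, Nc3, Ng1, Nc1.
Black has 9 legal moves and is not in check → neither.

neither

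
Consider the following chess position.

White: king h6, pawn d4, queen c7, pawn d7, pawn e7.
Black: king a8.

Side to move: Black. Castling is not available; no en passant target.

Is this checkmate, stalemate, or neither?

stalemate

Black to move; black king on a8.
In check: no.
King squares — a7: attacked by Qc7; b7: attacked by Qc7; b8: attacked by Qc7.
Legal moves for Black: none.
Not in check and no legal moves → stalemate.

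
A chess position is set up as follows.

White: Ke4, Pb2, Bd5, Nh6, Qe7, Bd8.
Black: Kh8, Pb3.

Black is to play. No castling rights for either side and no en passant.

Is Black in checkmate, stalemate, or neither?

stalemate

Black to move; black king on h8.
In check: no.
King squares — g7: attacked by Qe7; h7: attacked by Qe7; g8: attacked by Bd5.
Legal moves for Black: none.
Not in check and no legal moves → stalemate.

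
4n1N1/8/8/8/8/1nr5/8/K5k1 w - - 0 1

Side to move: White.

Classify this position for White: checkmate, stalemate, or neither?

White to move; white king on a1.
In check: yes, from the black knight on b3.
Legal moves for White: Kb2, Ka2, Kb1.
White is in check but has 3 legal moves → neither.

neither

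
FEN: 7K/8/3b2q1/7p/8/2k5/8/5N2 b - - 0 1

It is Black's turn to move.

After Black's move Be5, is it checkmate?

After Be5: white king on h8; in check: yes, from the black bishop on e5.
King squares — g7: attacked by Be5; h7: attacked by Qg6; g8: attacked by Qg6.
White has no legal moves → checkmate.

yes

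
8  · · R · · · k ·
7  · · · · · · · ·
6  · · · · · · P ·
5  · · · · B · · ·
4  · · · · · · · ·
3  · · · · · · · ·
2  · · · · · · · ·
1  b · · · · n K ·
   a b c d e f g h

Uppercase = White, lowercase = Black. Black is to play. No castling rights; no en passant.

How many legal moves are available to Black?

0

Black to move; king on g8.
In check: yes, from the white rook on c8.
Legal moves: none.
Count: 0.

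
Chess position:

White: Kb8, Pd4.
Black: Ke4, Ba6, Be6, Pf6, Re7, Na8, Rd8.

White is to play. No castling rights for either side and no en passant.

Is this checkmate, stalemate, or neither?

checkmate

White to move; white king on b8.
In check: yes, from the black rook on d8.
King squares — a7: attacked by Re7; b7: attacked by Ba6; c7: attacked by Re7; a8: attacked by Rd8; c8: attacked by Ba6.
Legal moves for White: none.
In check with no legal moves → checkmate.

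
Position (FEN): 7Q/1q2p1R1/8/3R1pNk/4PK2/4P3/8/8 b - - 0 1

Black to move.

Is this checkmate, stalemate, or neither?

Black to move; black king on h5.
In check: yes, from the white queen on h8.
King squares — g4: attacked by Kf4; h4: attacked by Qh8; g5: attacked by Kf4; g6: attacked by Rg7; h6: attacked by Qh8.
Legal moves for Black: none.
In check with no legal moves → checkmate.

checkmate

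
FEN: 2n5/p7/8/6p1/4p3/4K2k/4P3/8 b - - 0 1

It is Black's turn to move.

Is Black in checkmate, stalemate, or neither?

Black to move; black king on h3.
In check: no.
Legal moves for Black: Ne7, Nd6, Nb6, Kh4, Kg4, Kg3, Kh2, Kg2, a6, g4, a5.
Black has 11 legal moves and is not in check → neither.

neither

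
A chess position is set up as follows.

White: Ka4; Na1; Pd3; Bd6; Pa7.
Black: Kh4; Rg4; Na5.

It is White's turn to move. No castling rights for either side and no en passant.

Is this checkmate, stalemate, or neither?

neither

White to move; white king on a4.
In check: yes, from the black rook on g4.
Legal moves for White: Kb5, Kxa5, Ka3, Bf4, Bb4, d4.
White is in check but has 6 legal moves → neither.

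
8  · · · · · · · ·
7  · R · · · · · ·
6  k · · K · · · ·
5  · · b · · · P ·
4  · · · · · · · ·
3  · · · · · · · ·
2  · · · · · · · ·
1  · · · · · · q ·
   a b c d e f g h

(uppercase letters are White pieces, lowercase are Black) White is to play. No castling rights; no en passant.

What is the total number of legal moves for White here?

6

White to move; king on d6.
In check: yes, from the black bishop on c5.
Legal moves: Kd7, Kc7, Ke6, Kc6, Ke5, Kd5.
Count: 6.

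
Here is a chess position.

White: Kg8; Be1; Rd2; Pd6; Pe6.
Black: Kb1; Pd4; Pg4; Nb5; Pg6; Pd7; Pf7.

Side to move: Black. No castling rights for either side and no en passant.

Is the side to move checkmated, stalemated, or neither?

neither

Black to move; black king on b1.
In check: no.
Legal moves for Black: Nc7, Na7, Nxd6, Nc3, Na3, Kc1, Ka1, fxe6, dxe6, f6, g5, g3, d3, f5.
Black has 14 legal moves and is not in check → neither.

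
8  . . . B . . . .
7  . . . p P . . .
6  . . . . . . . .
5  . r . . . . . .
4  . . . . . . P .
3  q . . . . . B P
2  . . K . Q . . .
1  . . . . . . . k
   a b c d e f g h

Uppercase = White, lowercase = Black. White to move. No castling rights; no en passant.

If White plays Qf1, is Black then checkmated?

After Qf1: black king on h1; in check: yes, from the white queen on f1.
King squares — g1: attacked by Qf1; g2: attacked by Qf1; h2: attacked by Bg3.
Black has no legal moves → checkmate.

yes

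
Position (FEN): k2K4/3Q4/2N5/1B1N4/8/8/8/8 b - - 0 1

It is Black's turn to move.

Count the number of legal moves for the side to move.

0

Black to move; king on a8.
In check: no.
Legal moves: none.
Count: 0.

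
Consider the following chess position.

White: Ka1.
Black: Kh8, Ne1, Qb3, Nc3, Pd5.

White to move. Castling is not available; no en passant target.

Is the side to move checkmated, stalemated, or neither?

White to move; white king on a1.
In check: no.
King squares — b1: attacked by Qb3; a2: attacked by Qb3; b2: attacked by Qb3.
Legal moves for White: none.
Not in check and no legal moves → stalemate.

stalemate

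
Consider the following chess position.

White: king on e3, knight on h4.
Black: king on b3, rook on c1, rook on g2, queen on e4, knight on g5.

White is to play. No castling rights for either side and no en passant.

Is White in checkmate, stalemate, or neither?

White to move; white king on e3.
In check: yes, from the black queen on e4.
King squares — d2: attacked by Rg2; e2: attacked by Rg2; f2: attacked by Rg2; d3: attacked by Qe4; f3: attacked by Qe4; d4: attacked by Qe4; e4: attacked by Ng5; f4: attacked by Qe4.
Legal moves for White: none.
In check with no legal moves → checkmate.

checkmate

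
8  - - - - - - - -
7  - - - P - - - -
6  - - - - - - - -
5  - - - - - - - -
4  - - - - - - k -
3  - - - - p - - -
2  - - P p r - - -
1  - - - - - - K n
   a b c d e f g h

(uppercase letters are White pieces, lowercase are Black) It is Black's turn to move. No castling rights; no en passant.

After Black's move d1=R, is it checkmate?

yes

After d1=R: white king on g1; in check: yes, from the black rook on d1.
King squares — f1: attacked by Rd1; h1: attacked by Rd1; f2: attacked by Nh1; g2: attacked by Re2; h2: attacked by Re2.
White has no legal moves → checkmate.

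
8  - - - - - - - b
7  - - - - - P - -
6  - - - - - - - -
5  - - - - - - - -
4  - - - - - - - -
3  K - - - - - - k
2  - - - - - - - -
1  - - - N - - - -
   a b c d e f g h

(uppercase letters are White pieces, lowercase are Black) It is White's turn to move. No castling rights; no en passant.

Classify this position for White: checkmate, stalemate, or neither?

neither

White to move; white king on a3.
In check: no.
Legal moves for White: Kb4, Ka4, Kb3, Ka2, Ne3, Nc3, Nf2+, Nb2, f8=Q, f8=R, f8=B, f8=N.
White has 12 legal moves and is not in check → neither.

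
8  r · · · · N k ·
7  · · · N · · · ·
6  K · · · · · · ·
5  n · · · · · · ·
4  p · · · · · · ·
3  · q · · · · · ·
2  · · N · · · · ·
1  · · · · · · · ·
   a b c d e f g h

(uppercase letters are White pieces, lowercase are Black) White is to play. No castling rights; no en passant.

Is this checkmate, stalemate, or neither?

White to move; white king on a6.
In check: yes, from the black rook on a8.
King squares — a5: attacked by Ra8; b5: attacked by Qb3; b6: attacked by Qb3; a7: attacked by Ra8; b7: attacked by Qb3.
Legal moves for White: none.
In check with no legal moves → checkmate.

checkmate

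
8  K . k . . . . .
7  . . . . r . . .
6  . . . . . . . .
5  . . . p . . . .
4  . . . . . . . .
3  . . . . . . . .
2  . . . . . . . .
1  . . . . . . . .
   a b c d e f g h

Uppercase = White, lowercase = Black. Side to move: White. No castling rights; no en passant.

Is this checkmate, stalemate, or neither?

stalemate

White to move; white king on a8.
In check: no.
King squares — a7: attacked by Re7; b7: attacked by Re7; b8: attacked by Kc8.
Legal moves for White: none.
Not in check and no legal moves → stalemate.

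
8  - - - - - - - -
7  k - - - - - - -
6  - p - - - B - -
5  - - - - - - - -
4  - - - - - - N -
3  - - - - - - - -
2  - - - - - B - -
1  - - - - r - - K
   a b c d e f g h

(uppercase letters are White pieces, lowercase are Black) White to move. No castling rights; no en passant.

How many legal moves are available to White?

4

White to move; king on h1.
In check: yes, from the black rook on e1.
Legal moves: Kh2, Kg2, Bg1, Bxe1.
Count: 4.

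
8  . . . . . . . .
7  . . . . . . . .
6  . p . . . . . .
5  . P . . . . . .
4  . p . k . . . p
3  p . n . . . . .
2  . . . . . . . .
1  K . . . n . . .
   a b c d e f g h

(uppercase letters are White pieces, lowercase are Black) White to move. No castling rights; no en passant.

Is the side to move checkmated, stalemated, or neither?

White to move; white king on a1.
In check: no.
King squares — b1: attacked by Nc3; a2: attacked by Nc3; b2: attacked by Pa3.
Legal moves for White: none.
Not in check and no legal moves → stalemate.

stalemate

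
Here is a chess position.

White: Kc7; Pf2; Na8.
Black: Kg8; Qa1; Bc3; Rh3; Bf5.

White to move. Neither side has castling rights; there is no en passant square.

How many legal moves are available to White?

White to move; king on c7.
In check: no.
Legal moves: Nb6, Kd8, Kb8, Kb7, Kd6, Kc6, Kb6, f3, f4.
Count: 9.

9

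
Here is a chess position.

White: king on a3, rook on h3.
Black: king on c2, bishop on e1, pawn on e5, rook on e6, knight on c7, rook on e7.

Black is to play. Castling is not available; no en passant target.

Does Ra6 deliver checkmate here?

yes

After Ra6: white king on a3; in check: yes, from the black rook on a6.
King squares — a2: attacked by Ra6; b2: attacked by Kc2; b3: attacked by Kc2; a4: attacked by Ra6; b4: attacked by Be1.
White has no legal moves → checkmate.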